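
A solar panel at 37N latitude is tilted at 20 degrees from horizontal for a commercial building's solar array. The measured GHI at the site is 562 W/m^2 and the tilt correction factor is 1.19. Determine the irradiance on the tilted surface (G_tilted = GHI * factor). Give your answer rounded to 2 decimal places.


Identify the given values:
  GHI = 562 W/m^2, tilt correction factor = 1.19
Apply the formula G_tilted = GHI * factor:
  G_tilted = 562 * 1.19
  G_tilted = 668.78 W/m^2

668.78


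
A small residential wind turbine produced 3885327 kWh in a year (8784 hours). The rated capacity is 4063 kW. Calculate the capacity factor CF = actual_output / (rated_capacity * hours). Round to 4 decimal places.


Capacity factor = actual output / maximum possible output
Maximum possible = rated * hours = 4063 * 8784 = 35689392 kWh
CF = 3885327 / 35689392
CF = 0.1089

0.1089


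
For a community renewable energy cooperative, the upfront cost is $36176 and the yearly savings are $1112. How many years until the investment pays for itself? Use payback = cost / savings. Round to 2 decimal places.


Simple payback period = initial cost / annual savings
Payback = 36176 / 1112
Payback = 32.53 years

32.53


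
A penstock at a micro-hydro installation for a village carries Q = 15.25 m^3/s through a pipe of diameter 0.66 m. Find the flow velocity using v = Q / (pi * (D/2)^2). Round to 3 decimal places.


Compute pipe cross-sectional area:
  A = pi * (D/2)^2 = pi * (0.66/2)^2 = 0.3421 m^2
Calculate velocity:
  v = Q / A = 15.25 / 0.3421
  v = 44.575 m/s

44.575


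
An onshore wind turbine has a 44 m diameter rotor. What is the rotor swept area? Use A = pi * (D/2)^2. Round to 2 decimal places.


Compute the rotor radius:
  r = D / 2 = 44 / 2 = 22.0 m
Calculate swept area:
  A = pi * r^2 = pi * 22.0^2
  A = 1520.53 m^2

1520.53


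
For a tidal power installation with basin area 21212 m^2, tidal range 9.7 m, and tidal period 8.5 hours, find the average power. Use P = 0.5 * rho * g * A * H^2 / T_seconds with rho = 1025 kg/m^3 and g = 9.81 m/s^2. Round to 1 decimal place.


Convert period to seconds: T = 8.5 * 3600 = 30600.0 s
H^2 = 9.7^2 = 94.09
P = 0.5 * rho * g * A * H^2 / T
P = 0.5 * 1025 * 9.81 * 21212 * 94.09 / 30600.0
P = 327919.0 W

327919.0


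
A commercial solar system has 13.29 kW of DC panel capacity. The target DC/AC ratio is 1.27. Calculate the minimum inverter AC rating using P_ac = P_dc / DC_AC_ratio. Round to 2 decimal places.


The inverter AC capacity is determined by the DC/AC ratio.
Given: P_dc = 13.29 kW, DC/AC ratio = 1.27
P_ac = P_dc / ratio = 13.29 / 1.27
P_ac = 10.46 kW

10.46


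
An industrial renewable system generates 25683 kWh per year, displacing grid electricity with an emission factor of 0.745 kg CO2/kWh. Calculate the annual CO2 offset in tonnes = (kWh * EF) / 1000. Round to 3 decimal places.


CO2 offset in kg = generation * emission_factor
CO2 offset = 25683 * 0.745 = 19133.84 kg
Convert to tonnes:
  CO2 offset = 19133.84 / 1000 = 19.134 tonnes

19.134


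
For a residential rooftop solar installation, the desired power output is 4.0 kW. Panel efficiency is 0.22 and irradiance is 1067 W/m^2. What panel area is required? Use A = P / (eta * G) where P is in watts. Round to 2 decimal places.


Convert target power to watts: P = 4.0 * 1000 = 4000.0 W
Compute denominator: eta * G = 0.22 * 1067 = 234.74
Required area A = P / (eta * G) = 4000.0 / 234.74
A = 17.04 m^2

17.04


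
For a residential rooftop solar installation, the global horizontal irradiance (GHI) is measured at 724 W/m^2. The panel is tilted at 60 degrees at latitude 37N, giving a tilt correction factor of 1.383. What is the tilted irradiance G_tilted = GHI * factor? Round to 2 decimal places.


Identify the given values:
  GHI = 724 W/m^2, tilt correction factor = 1.383
Apply the formula G_tilted = GHI * factor:
  G_tilted = 724 * 1.383
  G_tilted = 1001.29 W/m^2

1001.29


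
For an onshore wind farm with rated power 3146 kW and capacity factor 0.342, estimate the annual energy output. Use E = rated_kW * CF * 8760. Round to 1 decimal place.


Annual energy = rated_kW * capacity_factor * hours_per_year
Given: P_rated = 3146 kW, CF = 0.342, hours = 8760
E = 3146 * 0.342 * 8760
E = 9425164.3 kWh

9425164.3


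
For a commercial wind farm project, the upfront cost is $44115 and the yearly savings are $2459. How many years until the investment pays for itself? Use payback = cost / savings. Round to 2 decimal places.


Simple payback period = initial cost / annual savings
Payback = 44115 / 2459
Payback = 17.94 years

17.94


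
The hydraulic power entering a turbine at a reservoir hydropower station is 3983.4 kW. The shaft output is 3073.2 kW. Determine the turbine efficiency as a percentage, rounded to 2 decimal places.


Turbine efficiency = (output power / input power) * 100
eta = (3073.2 / 3983.4) * 100
eta = 77.15%

77.15


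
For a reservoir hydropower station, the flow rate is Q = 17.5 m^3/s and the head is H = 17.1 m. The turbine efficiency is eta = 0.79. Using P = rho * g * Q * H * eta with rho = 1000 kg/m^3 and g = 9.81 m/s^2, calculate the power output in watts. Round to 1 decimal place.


Apply the hydropower formula P = rho * g * Q * H * eta
rho * g = 1000 * 9.81 = 9810.0
P = 9810.0 * 17.5 * 17.1 * 0.79
P = 2319157.6 W

2319157.6


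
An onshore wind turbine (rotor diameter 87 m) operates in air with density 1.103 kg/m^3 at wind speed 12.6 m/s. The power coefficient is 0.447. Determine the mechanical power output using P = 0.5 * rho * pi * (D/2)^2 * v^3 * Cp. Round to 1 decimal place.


Step 1 -- Compute swept area:
  A = pi * (D/2)^2 = pi * (87/2)^2 = 5944.68 m^2
Step 2 -- Apply wind power equation:
  P = 0.5 * rho * A * v^3 * Cp
  v^3 = 12.6^3 = 2000.376
  P = 0.5 * 1.103 * 5944.68 * 2000.376 * 0.447
  P = 2931521.4 W

2931521.4


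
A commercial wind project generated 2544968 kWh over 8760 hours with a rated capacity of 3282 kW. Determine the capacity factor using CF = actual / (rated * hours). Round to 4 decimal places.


Capacity factor = actual output / maximum possible output
Maximum possible = rated * hours = 3282 * 8760 = 28750320 kWh
CF = 2544968 / 28750320
CF = 0.0885

0.0885


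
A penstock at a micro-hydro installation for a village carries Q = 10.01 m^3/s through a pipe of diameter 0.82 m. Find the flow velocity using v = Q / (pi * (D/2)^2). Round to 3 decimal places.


Compute pipe cross-sectional area:
  A = pi * (D/2)^2 = pi * (0.82/2)^2 = 0.5281 m^2
Calculate velocity:
  v = Q / A = 10.01 / 0.5281
  v = 18.955 m/s

18.955


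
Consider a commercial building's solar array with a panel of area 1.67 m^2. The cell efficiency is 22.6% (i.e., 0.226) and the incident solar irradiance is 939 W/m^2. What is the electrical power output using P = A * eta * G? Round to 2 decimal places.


Use the solar power formula P = A * eta * G.
Given: A = 1.67 m^2, eta = 0.226, G = 939 W/m^2
P = 1.67 * 0.226 * 939
P = 354.40 W

354.40


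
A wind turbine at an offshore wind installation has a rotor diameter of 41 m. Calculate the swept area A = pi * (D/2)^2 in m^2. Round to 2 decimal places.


Compute the rotor radius:
  r = D / 2 = 41 / 2 = 20.5 m
Calculate swept area:
  A = pi * r^2 = pi * 20.5^2
  A = 1320.25 m^2

1320.25


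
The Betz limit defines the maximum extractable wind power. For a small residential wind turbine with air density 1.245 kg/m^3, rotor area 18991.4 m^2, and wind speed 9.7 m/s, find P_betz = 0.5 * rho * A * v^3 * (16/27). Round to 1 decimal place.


The Betz coefficient Cp_max = 16/27 = 0.5926
v^3 = 9.7^3 = 912.673
P_betz = 0.5 * rho * A * v^3 * Cp_max
P_betz = 0.5 * 1.245 * 18991.4 * 912.673 * 0.5926
P_betz = 6393928.2 W

6393928.2


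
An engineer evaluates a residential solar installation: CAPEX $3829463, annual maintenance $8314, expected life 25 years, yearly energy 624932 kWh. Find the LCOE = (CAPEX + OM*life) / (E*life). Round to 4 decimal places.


Total cost = CAPEX + OM * lifetime = 3829463 + 8314 * 25 = 3829463 + 207850 = 4037313
Total generation = annual * lifetime = 624932 * 25 = 15623300 kWh
LCOE = 4037313 / 15623300
LCOE = 0.2584 $/kWh

0.2584


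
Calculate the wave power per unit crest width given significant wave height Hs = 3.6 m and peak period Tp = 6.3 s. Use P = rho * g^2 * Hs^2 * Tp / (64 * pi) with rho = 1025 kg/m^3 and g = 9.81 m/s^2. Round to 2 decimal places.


Apply wave power formula:
  g^2 = 9.81^2 = 96.2361
  Hs^2 = 3.6^2 = 12.96
  Numerator = rho * g^2 * Hs^2 * Tp = 1025 * 96.2361 * 12.96 * 6.3 = 8053922.22
  Denominator = 64 * pi = 201.0619
  P = 8053922.22 / 201.0619 = 40056.92 W/m

40056.92


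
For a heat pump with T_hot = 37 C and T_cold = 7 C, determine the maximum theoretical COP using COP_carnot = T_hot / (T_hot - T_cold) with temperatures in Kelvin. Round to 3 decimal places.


Convert to Kelvin:
  T_hot = 37 + 273.15 = 310.15 K
  T_cold = 7 + 273.15 = 280.15 K
Apply Carnot COP formula:
  COP = T_hot_K / (T_hot_K - T_cold_K) = 310.15 / 30.0
  COP = 10.338

10.338


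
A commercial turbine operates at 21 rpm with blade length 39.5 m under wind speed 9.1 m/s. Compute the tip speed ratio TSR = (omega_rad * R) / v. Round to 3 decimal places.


Convert rotational speed to rad/s:
  omega = 21 * 2 * pi / 60 = 2.1991 rad/s
Compute tip speed:
  v_tip = omega * R = 2.1991 * 39.5 = 86.865 m/s
Tip speed ratio:
  TSR = v_tip / v_wind = 86.865 / 9.1 = 9.546

9.546


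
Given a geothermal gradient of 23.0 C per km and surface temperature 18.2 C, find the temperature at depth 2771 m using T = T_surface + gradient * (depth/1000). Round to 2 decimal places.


Convert depth to km: 2771 / 1000 = 2.771 km
Temperature increase = gradient * depth_km = 23.0 * 2.771 = 63.73 C
Temperature at depth = T_surface + delta_T = 18.2 + 63.73
T = 81.93 C

81.93


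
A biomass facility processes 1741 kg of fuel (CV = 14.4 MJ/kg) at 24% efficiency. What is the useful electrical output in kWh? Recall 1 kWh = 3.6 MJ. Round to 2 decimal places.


Total energy = mass * CV = 1741 * 14.4 = 25070.4 MJ
Useful energy = total * eta = 25070.4 * 0.24 = 6016.9 MJ
Convert to kWh: 6016.9 / 3.6
Useful energy = 1671.36 kWh

1671.36


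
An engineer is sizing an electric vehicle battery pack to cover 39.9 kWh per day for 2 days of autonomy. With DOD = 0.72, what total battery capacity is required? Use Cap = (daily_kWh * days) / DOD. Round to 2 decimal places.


Total energy needed = daily * days = 39.9 * 2 = 79.8 kWh
Account for depth of discharge:
  Cap = total_energy / DOD = 79.8 / 0.72
  Cap = 110.83 kWh

110.83


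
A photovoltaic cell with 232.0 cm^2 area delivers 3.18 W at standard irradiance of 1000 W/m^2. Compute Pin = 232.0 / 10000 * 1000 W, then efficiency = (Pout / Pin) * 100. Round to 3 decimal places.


First compute the input power:
  Pin = area_cm2 / 10000 * G = 232.0 / 10000 * 1000 = 23.2 W
Then compute efficiency:
  Efficiency = (Pout / Pin) * 100 = (3.18 / 23.2) * 100
  Efficiency = 13.707%

13.707


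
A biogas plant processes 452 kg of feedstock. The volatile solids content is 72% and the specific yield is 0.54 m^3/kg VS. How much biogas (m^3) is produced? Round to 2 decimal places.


Compute volatile solids:
  VS = mass * VS_fraction = 452 * 0.72 = 325.44 kg
Calculate biogas volume:
  Biogas = VS * specific_yield = 325.44 * 0.54
  Biogas = 175.74 m^3

175.74


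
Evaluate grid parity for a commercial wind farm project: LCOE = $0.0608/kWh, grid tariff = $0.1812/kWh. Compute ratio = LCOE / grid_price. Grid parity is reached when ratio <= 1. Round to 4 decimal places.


Compare LCOE to grid price:
  LCOE = $0.0608/kWh, Grid price = $0.1812/kWh
  Ratio = LCOE / grid_price = 0.0608 / 0.1812 = 0.3355
  Grid parity achieved (ratio <= 1)? yes

0.3355


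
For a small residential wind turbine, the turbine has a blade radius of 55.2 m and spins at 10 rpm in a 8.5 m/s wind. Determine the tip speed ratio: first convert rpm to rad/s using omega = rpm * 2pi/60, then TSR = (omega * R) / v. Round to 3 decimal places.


Convert rotational speed to rad/s:
  omega = 10 * 2 * pi / 60 = 1.0472 rad/s
Compute tip speed:
  v_tip = omega * R = 1.0472 * 55.2 = 57.805 m/s
Tip speed ratio:
  TSR = v_tip / v_wind = 57.805 / 8.5 = 6.801

6.801


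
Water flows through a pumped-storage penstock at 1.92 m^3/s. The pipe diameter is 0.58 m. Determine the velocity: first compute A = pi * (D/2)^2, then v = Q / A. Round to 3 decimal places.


Compute pipe cross-sectional area:
  A = pi * (D/2)^2 = pi * (0.58/2)^2 = 0.2642 m^2
Calculate velocity:
  v = Q / A = 1.92 / 0.2642
  v = 7.267 m/s

7.267


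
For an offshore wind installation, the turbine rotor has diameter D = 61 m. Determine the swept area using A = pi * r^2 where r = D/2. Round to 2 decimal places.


Compute the rotor radius:
  r = D / 2 = 61 / 2 = 30.5 m
Calculate swept area:
  A = pi * r^2 = pi * 30.5^2
  A = 2922.47 m^2

2922.47


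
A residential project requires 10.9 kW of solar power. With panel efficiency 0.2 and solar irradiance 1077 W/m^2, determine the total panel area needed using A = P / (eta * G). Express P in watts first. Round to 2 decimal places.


Convert target power to watts: P = 10.9 * 1000 = 10900.0 W
Compute denominator: eta * G = 0.2 * 1077 = 215.4
Required area A = P / (eta * G) = 10900.0 / 215.4
A = 50.60 m^2

50.60


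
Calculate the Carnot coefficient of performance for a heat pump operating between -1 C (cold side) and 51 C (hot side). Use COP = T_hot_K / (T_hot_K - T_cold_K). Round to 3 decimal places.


Convert to Kelvin:
  T_hot = 51 + 273.15 = 324.15 K
  T_cold = -1 + 273.15 = 272.15 K
Apply Carnot COP formula:
  COP = T_hot_K / (T_hot_K - T_cold_K) = 324.15 / 52.0
  COP = 6.234

6.234


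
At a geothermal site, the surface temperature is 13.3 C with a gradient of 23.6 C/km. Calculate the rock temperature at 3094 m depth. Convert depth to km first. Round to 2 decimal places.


Convert depth to km: 3094 / 1000 = 3.094 km
Temperature increase = gradient * depth_km = 23.6 * 3.094 = 73.02 C
Temperature at depth = T_surface + delta_T = 13.3 + 73.02
T = 86.32 C

86.32


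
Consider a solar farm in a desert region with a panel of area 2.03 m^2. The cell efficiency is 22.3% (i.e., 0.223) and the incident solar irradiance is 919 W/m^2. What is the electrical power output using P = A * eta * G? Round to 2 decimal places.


Use the solar power formula P = A * eta * G.
Given: A = 2.03 m^2, eta = 0.223, G = 919 W/m^2
P = 2.03 * 0.223 * 919
P = 416.02 W

416.02


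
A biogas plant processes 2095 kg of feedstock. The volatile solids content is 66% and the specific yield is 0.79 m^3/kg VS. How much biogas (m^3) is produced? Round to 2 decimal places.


Compute volatile solids:
  VS = mass * VS_fraction = 2095 * 0.66 = 1382.7 kg
Calculate biogas volume:
  Biogas = VS * specific_yield = 1382.7 * 0.79
  Biogas = 1092.33 m^3

1092.33


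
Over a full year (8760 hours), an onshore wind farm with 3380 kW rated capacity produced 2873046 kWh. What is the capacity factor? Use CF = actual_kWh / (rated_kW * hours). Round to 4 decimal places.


Capacity factor = actual output / maximum possible output
Maximum possible = rated * hours = 3380 * 8760 = 29608800 kWh
CF = 2873046 / 29608800
CF = 0.0970

0.0970


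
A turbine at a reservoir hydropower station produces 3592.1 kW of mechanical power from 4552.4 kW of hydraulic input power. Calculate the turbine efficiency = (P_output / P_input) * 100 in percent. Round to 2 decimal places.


Turbine efficiency = (output power / input power) * 100
eta = (3592.1 / 4552.4) * 100
eta = 78.91%

78.91


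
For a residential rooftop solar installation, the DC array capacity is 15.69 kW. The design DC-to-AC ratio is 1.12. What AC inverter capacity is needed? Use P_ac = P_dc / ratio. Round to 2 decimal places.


The inverter AC capacity is determined by the DC/AC ratio.
Given: P_dc = 15.69 kW, DC/AC ratio = 1.12
P_ac = P_dc / ratio = 15.69 / 1.12
P_ac = 14.01 kW

14.01


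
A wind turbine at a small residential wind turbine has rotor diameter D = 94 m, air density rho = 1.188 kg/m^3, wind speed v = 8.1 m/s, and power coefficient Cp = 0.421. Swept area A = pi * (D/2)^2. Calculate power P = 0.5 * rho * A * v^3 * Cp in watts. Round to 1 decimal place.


Step 1 -- Compute swept area:
  A = pi * (D/2)^2 = pi * (94/2)^2 = 6939.78 m^2
Step 2 -- Apply wind power equation:
  P = 0.5 * rho * A * v^3 * Cp
  v^3 = 8.1^3 = 531.441
  P = 0.5 * 1.188 * 6939.78 * 531.441 * 0.421
  P = 922293.6 W

922293.6


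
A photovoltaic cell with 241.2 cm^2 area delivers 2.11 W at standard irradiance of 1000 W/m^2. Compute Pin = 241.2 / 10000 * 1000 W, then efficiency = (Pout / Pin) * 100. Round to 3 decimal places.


First compute the input power:
  Pin = area_cm2 / 10000 * G = 241.2 / 10000 * 1000 = 24.12 W
Then compute efficiency:
  Efficiency = (Pout / Pin) * 100 = (2.11 / 24.12) * 100
  Efficiency = 8.748%

8.748


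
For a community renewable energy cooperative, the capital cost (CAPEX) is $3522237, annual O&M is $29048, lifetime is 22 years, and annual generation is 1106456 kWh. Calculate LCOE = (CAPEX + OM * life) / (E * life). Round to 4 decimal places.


Total cost = CAPEX + OM * lifetime = 3522237 + 29048 * 22 = 3522237 + 639056 = 4161293
Total generation = annual * lifetime = 1106456 * 22 = 24342032 kWh
LCOE = 4161293 / 24342032
LCOE = 0.1710 $/kWh

0.1710


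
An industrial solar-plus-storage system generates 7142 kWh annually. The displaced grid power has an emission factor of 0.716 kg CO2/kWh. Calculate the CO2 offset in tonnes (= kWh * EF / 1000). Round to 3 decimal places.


CO2 offset in kg = generation * emission_factor
CO2 offset = 7142 * 0.716 = 5113.67 kg
Convert to tonnes:
  CO2 offset = 5113.67 / 1000 = 5.114 tonnes

5.114


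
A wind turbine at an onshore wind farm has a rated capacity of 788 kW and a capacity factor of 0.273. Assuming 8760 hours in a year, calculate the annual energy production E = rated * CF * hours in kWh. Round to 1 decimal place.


Annual energy = rated_kW * capacity_factor * hours_per_year
Given: P_rated = 788 kW, CF = 0.273, hours = 8760
E = 788 * 0.273 * 8760
E = 1884486.2 kWh

1884486.2


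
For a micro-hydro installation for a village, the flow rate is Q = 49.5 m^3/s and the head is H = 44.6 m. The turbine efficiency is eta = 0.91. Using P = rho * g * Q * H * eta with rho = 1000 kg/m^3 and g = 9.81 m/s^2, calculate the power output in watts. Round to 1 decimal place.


Apply the hydropower formula P = rho * g * Q * H * eta
rho * g = 1000 * 9.81 = 9810.0
P = 9810.0 * 49.5 * 44.6 * 0.91
P = 19708358.7 W

19708358.7


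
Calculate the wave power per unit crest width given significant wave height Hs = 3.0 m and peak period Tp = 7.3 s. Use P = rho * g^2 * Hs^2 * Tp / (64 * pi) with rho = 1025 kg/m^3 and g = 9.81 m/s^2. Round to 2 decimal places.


Apply wave power formula:
  g^2 = 9.81^2 = 96.2361
  Hs^2 = 3.0^2 = 9.0
  Numerator = rho * g^2 * Hs^2 * Tp = 1025 * 96.2361 * 9.0 * 7.3 = 6480779.56
  Denominator = 64 * pi = 201.0619
  P = 6480779.56 / 201.0619 = 32232.75 W/m

32232.75


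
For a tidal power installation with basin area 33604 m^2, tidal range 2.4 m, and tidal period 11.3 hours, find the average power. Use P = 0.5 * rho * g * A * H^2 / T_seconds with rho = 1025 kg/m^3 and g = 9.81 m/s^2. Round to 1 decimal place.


Convert period to seconds: T = 11.3 * 3600 = 40680.0 s
H^2 = 2.4^2 = 5.76
P = 0.5 * rho * g * A * H^2 / T
P = 0.5 * 1025 * 9.81 * 33604 * 5.76 / 40680.0
P = 23921.9 W

23921.9


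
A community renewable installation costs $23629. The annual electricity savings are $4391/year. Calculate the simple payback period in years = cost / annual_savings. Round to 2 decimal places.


Simple payback period = initial cost / annual savings
Payback = 23629 / 4391
Payback = 5.38 years

5.38


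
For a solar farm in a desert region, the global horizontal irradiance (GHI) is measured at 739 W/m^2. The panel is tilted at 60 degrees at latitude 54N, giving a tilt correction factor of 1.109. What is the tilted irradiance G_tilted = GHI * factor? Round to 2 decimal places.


Identify the given values:
  GHI = 739 W/m^2, tilt correction factor = 1.109
Apply the formula G_tilted = GHI * factor:
  G_tilted = 739 * 1.109
  G_tilted = 819.55 W/m^2

819.55


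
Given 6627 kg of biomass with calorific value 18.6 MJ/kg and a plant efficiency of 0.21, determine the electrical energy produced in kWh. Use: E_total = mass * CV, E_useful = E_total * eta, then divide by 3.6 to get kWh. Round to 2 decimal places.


Total energy = mass * CV = 6627 * 18.6 = 123262.2 MJ
Useful energy = total * eta = 123262.2 * 0.21 = 25885.06 MJ
Convert to kWh: 25885.06 / 3.6
Useful energy = 7190.30 kWh

7190.30


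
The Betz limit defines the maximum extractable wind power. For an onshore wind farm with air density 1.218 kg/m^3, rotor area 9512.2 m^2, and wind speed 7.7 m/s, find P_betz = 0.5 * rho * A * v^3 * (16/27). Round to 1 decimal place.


The Betz coefficient Cp_max = 16/27 = 0.5926
v^3 = 7.7^3 = 456.533
P_betz = 0.5 * rho * A * v^3 * Cp_max
P_betz = 0.5 * 1.218 * 9512.2 * 456.533 * 0.5926
P_betz = 1567208.1 W

1567208.1


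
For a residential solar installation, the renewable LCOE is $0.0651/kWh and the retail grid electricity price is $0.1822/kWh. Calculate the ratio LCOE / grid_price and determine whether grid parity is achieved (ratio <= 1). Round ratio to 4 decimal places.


Compare LCOE to grid price:
  LCOE = $0.0651/kWh, Grid price = $0.1822/kWh
  Ratio = LCOE / grid_price = 0.0651 / 0.1822 = 0.3573
  Grid parity achieved (ratio <= 1)? yes

0.3573


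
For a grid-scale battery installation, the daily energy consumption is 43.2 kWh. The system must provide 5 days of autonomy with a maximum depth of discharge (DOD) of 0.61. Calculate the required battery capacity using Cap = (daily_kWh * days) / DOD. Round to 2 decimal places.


Total energy needed = daily * days = 43.2 * 5 = 216.0 kWh
Account for depth of discharge:
  Cap = total_energy / DOD = 216.0 / 0.61
  Cap = 354.10 kWh

354.10


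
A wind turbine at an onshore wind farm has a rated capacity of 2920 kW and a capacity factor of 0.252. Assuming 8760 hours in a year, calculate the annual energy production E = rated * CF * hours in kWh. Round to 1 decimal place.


Annual energy = rated_kW * capacity_factor * hours_per_year
Given: P_rated = 2920 kW, CF = 0.252, hours = 8760
E = 2920 * 0.252 * 8760
E = 6445958.4 kWh

6445958.4


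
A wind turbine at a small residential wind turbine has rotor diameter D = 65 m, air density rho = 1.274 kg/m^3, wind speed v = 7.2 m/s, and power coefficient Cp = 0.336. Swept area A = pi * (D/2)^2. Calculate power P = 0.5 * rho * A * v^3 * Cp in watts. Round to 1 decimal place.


Step 1 -- Compute swept area:
  A = pi * (D/2)^2 = pi * (65/2)^2 = 3318.31 m^2
Step 2 -- Apply wind power equation:
  P = 0.5 * rho * A * v^3 * Cp
  v^3 = 7.2^3 = 373.248
  P = 0.5 * 1.274 * 3318.31 * 373.248 * 0.336
  P = 265089.7 W

265089.7


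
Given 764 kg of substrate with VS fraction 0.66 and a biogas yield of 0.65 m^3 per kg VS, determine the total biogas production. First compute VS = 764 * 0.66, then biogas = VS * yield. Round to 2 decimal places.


Compute volatile solids:
  VS = mass * VS_fraction = 764 * 0.66 = 504.24 kg
Calculate biogas volume:
  Biogas = VS * specific_yield = 504.24 * 0.65
  Biogas = 327.76 m^3

327.76


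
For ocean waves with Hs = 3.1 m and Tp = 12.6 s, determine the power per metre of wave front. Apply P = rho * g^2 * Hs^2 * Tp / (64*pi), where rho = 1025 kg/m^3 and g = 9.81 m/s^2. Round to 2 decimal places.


Apply wave power formula:
  g^2 = 9.81^2 = 96.2361
  Hs^2 = 3.1^2 = 9.61
  Numerator = rho * g^2 * Hs^2 * Tp = 1025 * 96.2361 * 9.61 * 12.6 = 11944165.51
  Denominator = 64 * pi = 201.0619
  P = 11944165.51 / 201.0619 = 59405.41 W/m

59405.41


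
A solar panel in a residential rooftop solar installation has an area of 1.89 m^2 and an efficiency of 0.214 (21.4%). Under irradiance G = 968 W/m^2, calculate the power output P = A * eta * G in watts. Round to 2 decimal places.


Use the solar power formula P = A * eta * G.
Given: A = 1.89 m^2, eta = 0.214, G = 968 W/m^2
P = 1.89 * 0.214 * 968
P = 391.52 W

391.52


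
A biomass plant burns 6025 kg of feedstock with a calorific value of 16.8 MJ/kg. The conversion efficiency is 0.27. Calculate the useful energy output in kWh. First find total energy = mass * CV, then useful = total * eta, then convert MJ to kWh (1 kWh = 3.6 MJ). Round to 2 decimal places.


Total energy = mass * CV = 6025 * 16.8 = 101220.0 MJ
Useful energy = total * eta = 101220.0 * 0.27 = 27329.4 MJ
Convert to kWh: 27329.4 / 3.6
Useful energy = 7591.50 kWh

7591.50


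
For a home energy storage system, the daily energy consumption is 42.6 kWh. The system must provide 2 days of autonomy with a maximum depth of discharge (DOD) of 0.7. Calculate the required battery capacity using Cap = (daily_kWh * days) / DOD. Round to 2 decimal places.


Total energy needed = daily * days = 42.6 * 2 = 85.2 kWh
Account for depth of discharge:
  Cap = total_energy / DOD = 85.2 / 0.7
  Cap = 121.71 kWh

121.71


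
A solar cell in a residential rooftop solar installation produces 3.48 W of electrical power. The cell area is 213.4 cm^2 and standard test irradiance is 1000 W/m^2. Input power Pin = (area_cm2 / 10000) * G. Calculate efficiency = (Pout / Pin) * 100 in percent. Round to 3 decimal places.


First compute the input power:
  Pin = area_cm2 / 10000 * G = 213.4 / 10000 * 1000 = 21.34 W
Then compute efficiency:
  Efficiency = (Pout / Pin) * 100 = (3.48 / 21.34) * 100
  Efficiency = 16.307%

16.307


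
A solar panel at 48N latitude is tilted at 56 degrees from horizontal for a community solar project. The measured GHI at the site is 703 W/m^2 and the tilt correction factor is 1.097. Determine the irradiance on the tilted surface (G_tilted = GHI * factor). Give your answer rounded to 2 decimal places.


Identify the given values:
  GHI = 703 W/m^2, tilt correction factor = 1.097
Apply the formula G_tilted = GHI * factor:
  G_tilted = 703 * 1.097
  G_tilted = 771.19 W/m^2

771.19


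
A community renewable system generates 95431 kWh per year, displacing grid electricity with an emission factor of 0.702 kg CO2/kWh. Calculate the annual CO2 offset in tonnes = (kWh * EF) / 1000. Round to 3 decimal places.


CO2 offset in kg = generation * emission_factor
CO2 offset = 95431 * 0.702 = 66992.56 kg
Convert to tonnes:
  CO2 offset = 66992.56 / 1000 = 66.993 tonnes

66.993


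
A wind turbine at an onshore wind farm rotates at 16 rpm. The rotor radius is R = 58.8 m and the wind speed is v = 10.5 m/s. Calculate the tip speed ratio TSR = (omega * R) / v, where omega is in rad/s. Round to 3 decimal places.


Convert rotational speed to rad/s:
  omega = 16 * 2 * pi / 60 = 1.6755 rad/s
Compute tip speed:
  v_tip = omega * R = 1.6755 * 58.8 = 98.52 m/s
Tip speed ratio:
  TSR = v_tip / v_wind = 98.52 / 10.5 = 9.383

9.383


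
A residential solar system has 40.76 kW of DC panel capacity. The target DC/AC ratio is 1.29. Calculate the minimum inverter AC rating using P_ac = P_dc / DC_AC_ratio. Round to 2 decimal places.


The inverter AC capacity is determined by the DC/AC ratio.
Given: P_dc = 40.76 kW, DC/AC ratio = 1.29
P_ac = P_dc / ratio = 40.76 / 1.29
P_ac = 31.60 kW

31.60


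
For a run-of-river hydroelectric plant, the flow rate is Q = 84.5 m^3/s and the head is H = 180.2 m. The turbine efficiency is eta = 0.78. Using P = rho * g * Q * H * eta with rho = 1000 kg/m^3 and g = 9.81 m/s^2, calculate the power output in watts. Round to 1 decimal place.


Apply the hydropower formula P = rho * g * Q * H * eta
rho * g = 1000 * 9.81 = 9810.0
P = 9810.0 * 84.5 * 180.2 * 0.78
P = 116513193.4 W

116513193.4


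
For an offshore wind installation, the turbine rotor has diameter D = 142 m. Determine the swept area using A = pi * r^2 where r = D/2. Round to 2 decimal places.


Compute the rotor radius:
  r = D / 2 = 142 / 2 = 71.0 m
Calculate swept area:
  A = pi * r^2 = pi * 71.0^2
  A = 15836.77 m^2

15836.77


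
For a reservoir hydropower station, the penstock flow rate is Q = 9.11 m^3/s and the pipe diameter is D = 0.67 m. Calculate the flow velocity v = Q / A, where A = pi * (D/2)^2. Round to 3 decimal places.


Compute pipe cross-sectional area:
  A = pi * (D/2)^2 = pi * (0.67/2)^2 = 0.3526 m^2
Calculate velocity:
  v = Q / A = 9.11 / 0.3526
  v = 25.839 m/s

25.839


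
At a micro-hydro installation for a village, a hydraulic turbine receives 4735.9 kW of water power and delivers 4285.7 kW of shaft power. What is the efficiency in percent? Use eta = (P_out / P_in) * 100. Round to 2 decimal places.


Turbine efficiency = (output power / input power) * 100
eta = (4285.7 / 4735.9) * 100
eta = 90.49%

90.49


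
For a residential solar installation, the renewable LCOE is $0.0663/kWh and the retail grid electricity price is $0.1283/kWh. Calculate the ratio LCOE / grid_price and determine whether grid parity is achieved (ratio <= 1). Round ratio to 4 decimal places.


Compare LCOE to grid price:
  LCOE = $0.0663/kWh, Grid price = $0.1283/kWh
  Ratio = LCOE / grid_price = 0.0663 / 0.1283 = 0.5168
  Grid parity achieved (ratio <= 1)? yes

0.5168


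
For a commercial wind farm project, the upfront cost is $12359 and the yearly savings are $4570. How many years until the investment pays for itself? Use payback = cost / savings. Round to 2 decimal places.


Simple payback period = initial cost / annual savings
Payback = 12359 / 4570
Payback = 2.70 years

2.70


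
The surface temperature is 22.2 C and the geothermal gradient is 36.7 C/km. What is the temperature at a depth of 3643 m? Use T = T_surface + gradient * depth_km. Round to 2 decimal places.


Convert depth to km: 3643 / 1000 = 3.643 km
Temperature increase = gradient * depth_km = 36.7 * 3.643 = 133.7 C
Temperature at depth = T_surface + delta_T = 22.2 + 133.7
T = 155.90 C

155.90


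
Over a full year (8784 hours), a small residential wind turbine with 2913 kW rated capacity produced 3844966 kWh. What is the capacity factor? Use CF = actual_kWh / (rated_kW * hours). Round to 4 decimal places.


Capacity factor = actual output / maximum possible output
Maximum possible = rated * hours = 2913 * 8784 = 25587792 kWh
CF = 3844966 / 25587792
CF = 0.1503

0.1503


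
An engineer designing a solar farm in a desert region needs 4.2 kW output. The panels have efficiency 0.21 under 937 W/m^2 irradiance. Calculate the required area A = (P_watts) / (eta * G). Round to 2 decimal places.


Convert target power to watts: P = 4.2 * 1000 = 4200.0 W
Compute denominator: eta * G = 0.21 * 937 = 196.77
Required area A = P / (eta * G) = 4200.0 / 196.77
A = 21.34 m^2

21.34


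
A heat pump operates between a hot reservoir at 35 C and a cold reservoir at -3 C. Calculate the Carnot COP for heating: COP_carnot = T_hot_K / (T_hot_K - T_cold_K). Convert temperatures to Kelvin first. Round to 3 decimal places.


Convert to Kelvin:
  T_hot = 35 + 273.15 = 308.15 K
  T_cold = -3 + 273.15 = 270.15 K
Apply Carnot COP formula:
  COP = T_hot_K / (T_hot_K - T_cold_K) = 308.15 / 38.0
  COP = 8.109

8.109


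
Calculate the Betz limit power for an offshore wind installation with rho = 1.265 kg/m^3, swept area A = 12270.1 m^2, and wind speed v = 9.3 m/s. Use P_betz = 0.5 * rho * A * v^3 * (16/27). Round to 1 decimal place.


The Betz coefficient Cp_max = 16/27 = 0.5926
v^3 = 9.3^3 = 804.357
P_betz = 0.5 * rho * A * v^3 * Cp_max
P_betz = 0.5 * 1.265 * 12270.1 * 804.357 * 0.5926
P_betz = 3699250.1 W

3699250.1


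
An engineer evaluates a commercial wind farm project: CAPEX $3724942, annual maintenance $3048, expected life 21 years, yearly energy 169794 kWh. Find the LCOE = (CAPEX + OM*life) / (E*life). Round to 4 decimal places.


Total cost = CAPEX + OM * lifetime = 3724942 + 3048 * 21 = 3724942 + 64008 = 3788950
Total generation = annual * lifetime = 169794 * 21 = 3565674 kWh
LCOE = 3788950 / 3565674
LCOE = 1.0626 $/kWh

1.0626


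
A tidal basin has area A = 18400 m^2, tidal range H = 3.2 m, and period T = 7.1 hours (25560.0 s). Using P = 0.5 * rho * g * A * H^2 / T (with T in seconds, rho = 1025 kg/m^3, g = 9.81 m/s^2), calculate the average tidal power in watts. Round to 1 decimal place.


Convert period to seconds: T = 7.1 * 3600 = 25560.0 s
H^2 = 3.2^2 = 10.24
P = 0.5 * rho * g * A * H^2 / T
P = 0.5 * 1025 * 9.81 * 18400 * 10.24 / 25560.0
P = 37061.2 W

37061.2


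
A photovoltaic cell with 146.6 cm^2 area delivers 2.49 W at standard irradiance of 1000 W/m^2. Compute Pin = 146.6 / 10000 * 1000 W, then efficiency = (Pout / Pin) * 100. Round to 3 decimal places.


First compute the input power:
  Pin = area_cm2 / 10000 * G = 146.6 / 10000 * 1000 = 14.66 W
Then compute efficiency:
  Efficiency = (Pout / Pin) * 100 = (2.49 / 14.66) * 100
  Efficiency = 16.985%

16.985


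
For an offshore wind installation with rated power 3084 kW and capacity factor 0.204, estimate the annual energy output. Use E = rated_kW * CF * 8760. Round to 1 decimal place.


Annual energy = rated_kW * capacity_factor * hours_per_year
Given: P_rated = 3084 kW, CF = 0.204, hours = 8760
E = 3084 * 0.204 * 8760
E = 5511231.4 kWh

5511231.4


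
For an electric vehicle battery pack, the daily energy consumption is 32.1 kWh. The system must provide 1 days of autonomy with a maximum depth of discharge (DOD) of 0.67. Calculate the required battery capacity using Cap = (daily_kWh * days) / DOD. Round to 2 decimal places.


Total energy needed = daily * days = 32.1 * 1 = 32.1 kWh
Account for depth of discharge:
  Cap = total_energy / DOD = 32.1 / 0.67
  Cap = 47.91 kWh

47.91


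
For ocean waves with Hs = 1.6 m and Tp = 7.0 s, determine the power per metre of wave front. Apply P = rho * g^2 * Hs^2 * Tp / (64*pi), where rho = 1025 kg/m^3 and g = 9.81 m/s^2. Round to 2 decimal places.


Apply wave power formula:
  g^2 = 9.81^2 = 96.2361
  Hs^2 = 1.6^2 = 2.56
  Numerator = rho * g^2 * Hs^2 * Tp = 1025 * 96.2361 * 2.56 * 7.0 = 1767664.68
  Denominator = 64 * pi = 201.0619
  P = 1767664.68 / 201.0619 = 8791.64 W/m

8791.64


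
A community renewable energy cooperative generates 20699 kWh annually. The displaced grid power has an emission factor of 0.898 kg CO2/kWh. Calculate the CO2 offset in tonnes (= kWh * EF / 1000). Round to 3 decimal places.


CO2 offset in kg = generation * emission_factor
CO2 offset = 20699 * 0.898 = 18587.7 kg
Convert to tonnes:
  CO2 offset = 18587.7 / 1000 = 18.588 tonnes

18.588


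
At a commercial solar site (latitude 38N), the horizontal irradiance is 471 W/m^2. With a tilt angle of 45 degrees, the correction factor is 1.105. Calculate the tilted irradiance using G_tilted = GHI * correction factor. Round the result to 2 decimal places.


Identify the given values:
  GHI = 471 W/m^2, tilt correction factor = 1.105
Apply the formula G_tilted = GHI * factor:
  G_tilted = 471 * 1.105
  G_tilted = 520.46 W/m^2

520.46


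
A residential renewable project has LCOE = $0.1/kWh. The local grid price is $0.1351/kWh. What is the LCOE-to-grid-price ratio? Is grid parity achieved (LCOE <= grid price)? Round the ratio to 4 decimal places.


Compare LCOE to grid price:
  LCOE = $0.1/kWh, Grid price = $0.1351/kWh
  Ratio = LCOE / grid_price = 0.1 / 0.1351 = 0.7402
  Grid parity achieved (ratio <= 1)? yes

0.7402


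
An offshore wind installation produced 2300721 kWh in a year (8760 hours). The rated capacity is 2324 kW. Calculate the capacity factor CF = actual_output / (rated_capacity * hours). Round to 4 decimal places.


Capacity factor = actual output / maximum possible output
Maximum possible = rated * hours = 2324 * 8760 = 20358240 kWh
CF = 2300721 / 20358240
CF = 0.1130

0.1130


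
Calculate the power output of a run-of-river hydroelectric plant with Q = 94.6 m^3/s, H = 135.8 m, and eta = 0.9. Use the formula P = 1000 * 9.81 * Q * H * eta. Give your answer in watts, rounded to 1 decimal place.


Apply the hydropower formula P = rho * g * Q * H * eta
rho * g = 1000 * 9.81 = 9810.0
P = 9810.0 * 94.6 * 135.8 * 0.9
P = 113423337.7 W

113423337.7


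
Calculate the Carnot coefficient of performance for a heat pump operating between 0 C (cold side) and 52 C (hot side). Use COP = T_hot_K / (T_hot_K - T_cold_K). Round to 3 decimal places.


Convert to Kelvin:
  T_hot = 52 + 273.15 = 325.15 K
  T_cold = 0 + 273.15 = 273.15 K
Apply Carnot COP formula:
  COP = T_hot_K / (T_hot_K - T_cold_K) = 325.15 / 52.0
  COP = 6.253

6.253


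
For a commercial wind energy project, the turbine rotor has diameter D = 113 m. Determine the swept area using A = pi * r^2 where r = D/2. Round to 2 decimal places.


Compute the rotor radius:
  r = D / 2 = 113 / 2 = 56.5 m
Calculate swept area:
  A = pi * r^2 = pi * 56.5^2
  A = 10028.75 m^2

10028.75


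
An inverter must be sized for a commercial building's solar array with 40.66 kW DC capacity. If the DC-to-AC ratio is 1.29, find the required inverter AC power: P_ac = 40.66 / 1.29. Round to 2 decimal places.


The inverter AC capacity is determined by the DC/AC ratio.
Given: P_dc = 40.66 kW, DC/AC ratio = 1.29
P_ac = P_dc / ratio = 40.66 / 1.29
P_ac = 31.52 kW

31.52


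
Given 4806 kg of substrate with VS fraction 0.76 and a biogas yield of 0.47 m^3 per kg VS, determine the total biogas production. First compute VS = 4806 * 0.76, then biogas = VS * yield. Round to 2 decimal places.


Compute volatile solids:
  VS = mass * VS_fraction = 4806 * 0.76 = 3652.56 kg
Calculate biogas volume:
  Biogas = VS * specific_yield = 3652.56 * 0.47
  Biogas = 1716.70 m^3

1716.70


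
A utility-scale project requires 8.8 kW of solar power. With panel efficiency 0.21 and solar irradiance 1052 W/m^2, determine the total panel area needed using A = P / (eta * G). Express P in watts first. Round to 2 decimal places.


Convert target power to watts: P = 8.8 * 1000 = 8800.0 W
Compute denominator: eta * G = 0.21 * 1052 = 220.92
Required area A = P / (eta * G) = 8800.0 / 220.92
A = 39.83 m^2

39.83


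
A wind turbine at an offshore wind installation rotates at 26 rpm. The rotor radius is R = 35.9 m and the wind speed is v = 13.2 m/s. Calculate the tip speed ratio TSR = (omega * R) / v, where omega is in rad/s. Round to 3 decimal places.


Convert rotational speed to rad/s:
  omega = 26 * 2 * pi / 60 = 2.7227 rad/s
Compute tip speed:
  v_tip = omega * R = 2.7227 * 35.9 = 97.745 m/s
Tip speed ratio:
  TSR = v_tip / v_wind = 97.745 / 13.2 = 7.405

7.405


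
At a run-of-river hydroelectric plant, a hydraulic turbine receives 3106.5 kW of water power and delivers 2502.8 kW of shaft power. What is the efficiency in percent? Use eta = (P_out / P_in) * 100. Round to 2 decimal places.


Turbine efficiency = (output power / input power) * 100
eta = (2502.8 / 3106.5) * 100
eta = 80.57%

80.57


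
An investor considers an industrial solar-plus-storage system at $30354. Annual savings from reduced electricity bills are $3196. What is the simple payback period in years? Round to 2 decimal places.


Simple payback period = initial cost / annual savings
Payback = 30354 / 3196
Payback = 9.50 years

9.50


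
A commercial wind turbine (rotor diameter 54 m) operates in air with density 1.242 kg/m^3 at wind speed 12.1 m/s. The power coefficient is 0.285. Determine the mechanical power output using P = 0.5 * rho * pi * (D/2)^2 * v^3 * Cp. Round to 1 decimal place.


Step 1 -- Compute swept area:
  A = pi * (D/2)^2 = pi * (54/2)^2 = 2290.22 m^2
Step 2 -- Apply wind power equation:
  P = 0.5 * rho * A * v^3 * Cp
  v^3 = 12.1^3 = 1771.561
  P = 0.5 * 1.242 * 2290.22 * 1771.561 * 0.285
  P = 718075.3 W

718075.3


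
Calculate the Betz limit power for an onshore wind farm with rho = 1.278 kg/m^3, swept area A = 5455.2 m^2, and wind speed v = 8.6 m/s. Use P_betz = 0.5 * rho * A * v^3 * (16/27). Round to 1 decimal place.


The Betz coefficient Cp_max = 16/27 = 0.5926
v^3 = 8.6^3 = 636.056
P_betz = 0.5 * rho * A * v^3 * Cp_max
P_betz = 0.5 * 1.278 * 5455.2 * 636.056 * 0.5926
P_betz = 1313902.4 W

1313902.4
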